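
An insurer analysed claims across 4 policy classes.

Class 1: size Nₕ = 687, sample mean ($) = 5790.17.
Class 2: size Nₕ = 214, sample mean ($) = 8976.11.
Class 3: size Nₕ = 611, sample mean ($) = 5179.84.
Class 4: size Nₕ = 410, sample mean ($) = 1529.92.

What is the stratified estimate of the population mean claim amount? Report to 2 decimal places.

N = 1922; weights Wₕ = Nₕ/N = (0.3574, 0.1113, 0.3179, 0.2133).
x̄_st = Σ Wₕ·x̄ₕ = 0.3574·5790.17 + 0.1113·8976.11 + 0.3179·5179.84 + 0.2133·1529.92 ≈ 5042.0831...
→ 5042.08.

5042.08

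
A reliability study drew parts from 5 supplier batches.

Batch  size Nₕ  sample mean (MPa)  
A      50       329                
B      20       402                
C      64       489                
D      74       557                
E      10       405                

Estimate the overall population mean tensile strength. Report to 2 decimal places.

N = 50 + 20 + 64 + 74 + 10 = 218.
The stratified mean weights each stratum mean by its population share Nₕ/N.
Σ Nₕx̄ₕ = 50·329 + 20·402 + 64·489 + 74·557 + 10·405 = 16450 + 8040 + 31296 + 41218 + 4050 = 101054.
Divide by N: 101054 / 218 = 463.5505... → 463.55.

463.55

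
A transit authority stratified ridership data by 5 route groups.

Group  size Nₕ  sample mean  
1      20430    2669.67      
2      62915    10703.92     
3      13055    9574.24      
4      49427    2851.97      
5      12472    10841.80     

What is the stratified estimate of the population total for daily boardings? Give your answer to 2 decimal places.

Population total = Σ Nₕ·x̄ₕ (each stratum's size times its mean).
20430·2669.67 + 62915·10703.92 + 13055·9574.24 + 49427·2851.97 + 12472·10841.80 = 54541358.1 + 673437126.8 + 124991703.2 + 140964321.19 + 135218929.6 = 1129153438.89.

1129153438.89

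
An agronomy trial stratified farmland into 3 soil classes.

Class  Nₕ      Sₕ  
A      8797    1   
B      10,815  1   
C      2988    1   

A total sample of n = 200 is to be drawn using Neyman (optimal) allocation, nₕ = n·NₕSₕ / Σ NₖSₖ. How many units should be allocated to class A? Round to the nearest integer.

A: NₕSₕ = 8797·1 = 8797
B: NₕSₕ = 10815·1 = 10815
C: NₕSₕ = 2988·1 = 2988
Σ NₕSₕ = 22600.
n_A = 200·8797/22600 = 77.850... → 78.

78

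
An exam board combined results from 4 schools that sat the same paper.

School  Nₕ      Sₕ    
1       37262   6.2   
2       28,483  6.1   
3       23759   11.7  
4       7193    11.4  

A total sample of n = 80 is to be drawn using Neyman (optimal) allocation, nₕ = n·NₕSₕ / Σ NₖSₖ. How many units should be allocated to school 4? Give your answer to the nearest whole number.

9

Σ NₕSₕ = 37262·6.2 + 28483·6.1 + 23759·11.7 + 7193·11.4 = 764751.2.
Share for 4: 82000.2/764751.2 = 0.10722.
n_4 = 80 × 0.10722 = 8.578... → 9.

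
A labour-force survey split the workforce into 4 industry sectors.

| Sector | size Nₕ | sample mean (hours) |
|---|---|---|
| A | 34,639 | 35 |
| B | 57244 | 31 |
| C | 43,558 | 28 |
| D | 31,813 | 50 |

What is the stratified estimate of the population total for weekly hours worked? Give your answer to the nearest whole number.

5797203

A: 34639·35 = 1212365
B: 57244·31 = 1774564
C: 43558·28 = 1219624
D: 31813·50 = 1590650
τ̂ = Σ Nₕx̄ₕ = 5797203.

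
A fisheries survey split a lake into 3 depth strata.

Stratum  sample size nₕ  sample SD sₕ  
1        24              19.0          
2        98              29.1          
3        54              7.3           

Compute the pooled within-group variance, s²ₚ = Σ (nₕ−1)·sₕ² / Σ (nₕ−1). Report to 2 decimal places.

539.12

1: (24−1)·19.0² = 23·361 = 8303
2: (98−1)·29.1² = 97·846.81 = 82140.57
3: (54−1)·7.3² = 53·53.29 = 2824.37
Numerator = 93267.94; denominator = Σ(nₕ−1) = 173.
s²ₚ = 93267.94/173 = 539.1210... → 539.12.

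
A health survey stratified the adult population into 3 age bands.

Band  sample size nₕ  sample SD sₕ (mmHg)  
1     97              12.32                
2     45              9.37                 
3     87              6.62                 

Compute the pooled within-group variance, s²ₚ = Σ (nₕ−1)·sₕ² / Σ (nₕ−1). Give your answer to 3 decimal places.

Degrees of freedom: 96 + 44 + 86 = 226.
Σ(nₕ−1)sₕ² = 96·151.7824 + 44·87.7969 + 86·43.8244 = 22203.0724.
s²ₚ = 22203.0724 / 226 = 98.24368... → 98.244.

98.244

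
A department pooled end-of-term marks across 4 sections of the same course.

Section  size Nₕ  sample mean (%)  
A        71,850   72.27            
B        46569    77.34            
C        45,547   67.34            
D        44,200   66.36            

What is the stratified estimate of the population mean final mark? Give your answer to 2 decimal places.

71.07

N = 208166; weights Wₕ = Nₕ/N = (0.3452, 0.2237, 0.2188, 0.2123).
x̄_st = Σ Wₕ·x̄ₕ = 0.3452·72.27 + 0.2237·77.34 + 0.2188·67.34 + 0.2123·66.36 ≈ 71.0707...
→ 71.07.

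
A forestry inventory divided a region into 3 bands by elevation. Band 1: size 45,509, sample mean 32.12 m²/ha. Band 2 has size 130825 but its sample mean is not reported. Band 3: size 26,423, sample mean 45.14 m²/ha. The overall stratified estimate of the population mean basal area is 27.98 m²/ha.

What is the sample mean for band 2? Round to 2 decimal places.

23.07

N = 45509 + 130825 + 26423 = 202757.
Overall total = μ·N = 27.98·202757 = 5673140.86.
Subtract the known strata: 45509·32.12 + 26423·45.14 = 2654483.3.
Remaining total for band 2: 5673140.86 − 2654483.3 = 3018657.56.
Divide by its size: 3018657.56 / 130825 = 23.0740... → 23.07.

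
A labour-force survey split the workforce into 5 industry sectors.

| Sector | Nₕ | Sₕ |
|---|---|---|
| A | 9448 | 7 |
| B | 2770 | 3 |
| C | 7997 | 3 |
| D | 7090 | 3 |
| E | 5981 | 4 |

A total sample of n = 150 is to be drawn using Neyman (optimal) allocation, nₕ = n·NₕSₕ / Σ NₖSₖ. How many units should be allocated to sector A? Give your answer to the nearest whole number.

Σ NₕSₕ = 9448·7 + 2770·3 + 7997·3 + 7090·3 + 5981·4 = 143631.
Share for A: 66136/143631 = 0.46046.
n_A = 150 × 0.46046 = 69.069... → 69.

69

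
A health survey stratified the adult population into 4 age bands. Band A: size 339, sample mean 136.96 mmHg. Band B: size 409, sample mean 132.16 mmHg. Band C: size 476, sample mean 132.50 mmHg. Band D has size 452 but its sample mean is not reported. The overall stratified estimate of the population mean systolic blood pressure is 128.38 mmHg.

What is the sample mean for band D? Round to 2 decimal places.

Σ Nₕx̄ₕ = N·μ, so 452·x̄_D = 1676·128.38 − (339·136.96 + 409·132.16 + 476·132.50).
= 215164.88 − 163552.88 = 51612.
x̄_D = 51612 / 452 = 114.1858... → 114.19.

114.19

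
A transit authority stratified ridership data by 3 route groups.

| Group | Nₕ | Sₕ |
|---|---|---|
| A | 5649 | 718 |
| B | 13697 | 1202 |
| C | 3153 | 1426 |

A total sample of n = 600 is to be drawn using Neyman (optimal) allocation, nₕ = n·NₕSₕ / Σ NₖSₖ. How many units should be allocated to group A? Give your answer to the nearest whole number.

97

A: NₕSₕ = 5649·718 = 4055982
B: NₕSₕ = 13697·1202 = 16463794
C: NₕSₕ = 3153·1426 = 4496178
Σ NₕSₕ = 25015954.
n_A = 600·4055982/25015954 = 97.281... → 97.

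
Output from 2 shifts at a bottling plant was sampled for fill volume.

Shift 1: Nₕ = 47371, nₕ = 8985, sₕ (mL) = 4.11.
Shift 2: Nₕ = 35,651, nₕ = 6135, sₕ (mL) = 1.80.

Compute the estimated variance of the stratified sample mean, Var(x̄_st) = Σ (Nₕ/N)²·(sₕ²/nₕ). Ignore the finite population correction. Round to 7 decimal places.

0.0007095

N = 83022; Wₕ = Nₕ/N.
shift 1: (47371/83022)²·4.11²/8985 = 0.0006120745
shift 2: (35651/83022)²·1.80²/6135 = 0.0000973840
Sum = 0.0007094585 → 0.0007095.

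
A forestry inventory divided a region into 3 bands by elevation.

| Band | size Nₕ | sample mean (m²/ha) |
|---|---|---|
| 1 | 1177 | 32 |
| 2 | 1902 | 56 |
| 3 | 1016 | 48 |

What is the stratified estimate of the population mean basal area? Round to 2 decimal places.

x̄_st = (Σ Nₕx̄ₕ) / (Σ Nₕ) = (1177·32 + 1902·56 + 1016·48) / 4095
= 192944 / 4095 = 47.1170... → 47.12.

47.12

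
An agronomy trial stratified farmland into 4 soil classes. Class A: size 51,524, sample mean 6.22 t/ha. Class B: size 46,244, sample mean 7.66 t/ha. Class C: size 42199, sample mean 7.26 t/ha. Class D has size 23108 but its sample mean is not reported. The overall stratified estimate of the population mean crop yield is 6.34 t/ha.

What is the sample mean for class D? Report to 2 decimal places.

N = 51524 + 46244 + 42199 + 23108 = 163075.
Overall total = μ·N = 6.34·163075 = 1033895.5.
Subtract the known strata: 51524·6.22 + 46244·7.66 + 42199·7.26 = 981073.06.
Remaining total for class D: 1033895.5 − 981073.06 = 52822.44.
Divide by its size: 52822.44 / 23108 = 2.2859... → 2.29.

2.29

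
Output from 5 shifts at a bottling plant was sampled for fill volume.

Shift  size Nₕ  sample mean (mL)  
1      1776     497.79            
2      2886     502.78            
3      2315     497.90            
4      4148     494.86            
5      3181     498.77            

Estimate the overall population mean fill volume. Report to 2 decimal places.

x̄_st = (Σ Nₕx̄ₕ) / (Σ Nₕ) = (1776·497.79 + 2886·502.78 + 2315·497.90 + 4148·494.86 + 3181·498.77) / 14306
= 7127003.27 / 14306 = 498.1828... → 498.18.

498.18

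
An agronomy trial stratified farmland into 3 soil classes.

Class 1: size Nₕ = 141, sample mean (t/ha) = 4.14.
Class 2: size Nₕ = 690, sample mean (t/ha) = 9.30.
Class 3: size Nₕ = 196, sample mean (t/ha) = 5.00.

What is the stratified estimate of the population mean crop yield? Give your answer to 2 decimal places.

7.77

N = 1027; weights Wₕ = Nₕ/N = (0.1373, 0.6719, 0.1908).
x̄_st = Σ Wₕ·x̄ₕ = 0.1373·4.14 + 0.6719·9.30 + 0.1908·5.00 ≈ 7.7709...
→ 7.77.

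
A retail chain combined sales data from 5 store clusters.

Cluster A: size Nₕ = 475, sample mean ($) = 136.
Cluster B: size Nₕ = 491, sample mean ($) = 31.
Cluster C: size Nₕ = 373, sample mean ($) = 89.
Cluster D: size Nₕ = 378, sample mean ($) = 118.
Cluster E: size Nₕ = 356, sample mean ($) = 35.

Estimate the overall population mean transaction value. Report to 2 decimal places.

N = 475 + 491 + 373 + 378 + 356 = 2073.
The stratified mean weights each stratum mean by its population share Nₕ/N.
Σ Nₕx̄ₕ = 475·136 + 491·31 + 373·89 + 378·118 + 356·35 = 64600 + 15221 + 33197 + 44604 + 12460 = 170082.
Divide by N: 170082 / 2073 = 82.0463... → 82.05.

82.05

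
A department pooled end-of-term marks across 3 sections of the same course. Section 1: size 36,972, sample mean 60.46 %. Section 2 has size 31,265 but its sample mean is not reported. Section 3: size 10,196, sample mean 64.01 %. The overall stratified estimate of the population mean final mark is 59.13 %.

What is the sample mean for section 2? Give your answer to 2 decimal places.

55.97

Σ Nₕx̄ₕ = N·μ, so 31265·x̄_2 = 78433·59.13 − (36972·60.46 + 10196·64.01).
= 4637743.29 − 2887973.08 = 1749770.21.
x̄_2 = 1749770.21 / 31265 = 55.9658... → 55.97.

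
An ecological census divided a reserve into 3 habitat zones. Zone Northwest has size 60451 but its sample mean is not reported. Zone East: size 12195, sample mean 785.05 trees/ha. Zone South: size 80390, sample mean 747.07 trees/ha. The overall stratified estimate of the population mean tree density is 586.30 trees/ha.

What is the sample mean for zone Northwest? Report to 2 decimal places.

332.41

N = 60451 + 12195 + 80390 = 153036.
Overall total = μ·N = 586.30·153036 = 89725006.8.
Subtract the known strata: 12195·785.05 + 80390·747.07 = 69630642.05.
Remaining total for zone Northwest: 89725006.8 − 69630642.05 = 20094364.75.
Divide by its size: 20094364.75 / 60451 = 332.4075... → 332.41.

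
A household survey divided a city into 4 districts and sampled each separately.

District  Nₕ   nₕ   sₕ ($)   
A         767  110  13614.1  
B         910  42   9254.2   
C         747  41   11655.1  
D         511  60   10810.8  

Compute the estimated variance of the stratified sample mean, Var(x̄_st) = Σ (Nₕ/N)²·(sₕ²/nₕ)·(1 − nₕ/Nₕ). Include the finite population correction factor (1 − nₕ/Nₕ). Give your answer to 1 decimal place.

540491.9

N = 2935. Term for each stratum: Wₕ²sₕ²/nₕ·(1−nₕ/Nₕ).
Var(x̄_st) = 98566.5850 + 186970.6243 + 202841.7007 + 52112.9486 = 540491.8586 → 540491.9.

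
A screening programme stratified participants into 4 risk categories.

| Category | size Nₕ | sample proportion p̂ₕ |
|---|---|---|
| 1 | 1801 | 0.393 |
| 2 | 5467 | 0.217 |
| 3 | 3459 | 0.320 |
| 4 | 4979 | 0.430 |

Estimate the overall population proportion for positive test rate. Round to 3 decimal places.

0.327

N = 1801 + 5467 + 3459 + 4979 = 15706.
Overall proportion = Σ (Nₕ/N)·p̂ₕ.
Σ Nₕp̂ₕ = 707.793 + 1186.339 + 1106.88 + 2140.97 = 5141.982.
5141.982 / 15706 = 0.32739... → 0.327.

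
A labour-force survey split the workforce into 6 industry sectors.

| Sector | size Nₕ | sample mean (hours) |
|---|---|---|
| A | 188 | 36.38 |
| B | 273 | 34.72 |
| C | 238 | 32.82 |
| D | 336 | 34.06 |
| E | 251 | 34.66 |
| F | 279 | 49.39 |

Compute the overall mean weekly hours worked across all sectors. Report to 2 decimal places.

N = 1565; weights Wₕ = Nₕ/N = (0.1201, 0.1744, 0.1521, 0.2147, 0.1604, 0.1783).
x̄_st = Σ Wₕ·x̄ₕ = 0.1201·36.38 + 0.1744·34.72 + 0.1521·32.82 + 0.2147·34.06 + 0.1604·34.66 + 0.1783·49.39 ≈ 37.0944...
→ 37.09.

37.09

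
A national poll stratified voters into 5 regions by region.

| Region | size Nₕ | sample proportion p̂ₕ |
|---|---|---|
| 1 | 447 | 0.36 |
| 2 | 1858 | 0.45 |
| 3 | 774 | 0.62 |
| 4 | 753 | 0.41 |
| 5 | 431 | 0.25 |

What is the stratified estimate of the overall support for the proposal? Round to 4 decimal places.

N = 447 + 1858 + 774 + 753 + 431 = 4263.
Overall proportion = Σ (Nₕ/N)·p̂ₕ.
Σ Nₕp̂ₕ = 160.92 + 836.1 + 479.88 + 308.73 + 107.75 = 1893.38.
1893.38 / 4263 = 0.444143... → 0.4441.

0.4441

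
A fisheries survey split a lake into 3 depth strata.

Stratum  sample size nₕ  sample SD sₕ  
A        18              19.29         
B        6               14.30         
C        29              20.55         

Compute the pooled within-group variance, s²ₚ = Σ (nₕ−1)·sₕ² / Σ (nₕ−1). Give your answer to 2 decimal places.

383.45

A: (18−1)·19.29² = 17·372.1041 = 6325.7697
B: (6−1)·14.30² = 5·204.49 = 1022.45
C: (29−1)·20.55² = 28·422.3025 = 11824.47
Numerator = 19172.6897; denominator = Σ(nₕ−1) = 50.
s²ₚ = 19172.6897/50 = 383.4538... → 383.45.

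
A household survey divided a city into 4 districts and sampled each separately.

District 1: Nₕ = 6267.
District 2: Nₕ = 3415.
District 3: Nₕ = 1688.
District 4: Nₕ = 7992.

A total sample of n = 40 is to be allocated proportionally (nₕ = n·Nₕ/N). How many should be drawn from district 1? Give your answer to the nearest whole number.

13

N = 6267 + 3415 + 1688 + 7992 = 19362.
n_1 = 40·6267/19362 = 12.947... → 13.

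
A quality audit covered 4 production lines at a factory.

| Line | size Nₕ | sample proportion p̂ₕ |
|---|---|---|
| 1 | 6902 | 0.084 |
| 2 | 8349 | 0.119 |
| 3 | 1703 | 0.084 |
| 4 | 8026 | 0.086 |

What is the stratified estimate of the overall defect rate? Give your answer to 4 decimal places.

0.0963

N = 6902 + 8349 + 1703 + 8026 = 24980.
Overall proportion = Σ (Nₕ/N)·p̂ₕ.
Σ Nₕp̂ₕ = 579.768 + 993.531 + 143.052 + 690.236 = 2406.587.
2406.587 / 24980 = 0.096341... → 0.0963.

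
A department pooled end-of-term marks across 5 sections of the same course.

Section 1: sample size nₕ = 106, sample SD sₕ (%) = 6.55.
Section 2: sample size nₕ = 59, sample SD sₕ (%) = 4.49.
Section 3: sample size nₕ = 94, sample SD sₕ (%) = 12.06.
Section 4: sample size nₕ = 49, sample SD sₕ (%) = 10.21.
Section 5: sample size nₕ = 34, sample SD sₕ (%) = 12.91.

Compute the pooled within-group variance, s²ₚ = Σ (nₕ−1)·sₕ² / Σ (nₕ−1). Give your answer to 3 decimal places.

1: (106−1)·6.55² = 105·42.9025 = 4504.7625
2: (59−1)·4.49² = 58·20.1601 = 1169.2858
3: (94−1)·12.06² = 93·145.4436 = 13526.2548
4: (49−1)·10.21² = 48·104.2441 = 5003.7168
5: (34−1)·12.91² = 33·166.6681 = 5500.0473
Numerator = 29704.0672; denominator = Σ(nₕ−1) = 337.
s²ₚ = 29704.0672/337 = 88.14263... → 88.143.

88.143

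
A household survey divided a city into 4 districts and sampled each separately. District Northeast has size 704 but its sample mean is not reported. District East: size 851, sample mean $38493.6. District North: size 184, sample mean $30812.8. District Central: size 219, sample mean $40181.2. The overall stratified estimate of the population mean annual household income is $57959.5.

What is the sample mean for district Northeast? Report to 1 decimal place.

N = 704 + 851 + 184 + 219 = 1958.
Overall total = μ·N = 57959.5·1958 = 113484701.
Subtract the known strata: 851·38493.6 + 184·30812.8 + 219·40181.2 = 47227291.6.
Remaining total for district Northeast: 113484701 − 47227291.6 = 66257409.4.
Divide by its size: 66257409.4 / 704 = 94115.638... → 94115.6.

94115.6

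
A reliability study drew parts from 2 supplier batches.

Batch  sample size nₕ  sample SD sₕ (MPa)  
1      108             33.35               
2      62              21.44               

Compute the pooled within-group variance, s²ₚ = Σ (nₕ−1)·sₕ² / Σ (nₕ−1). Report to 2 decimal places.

875.29

1: (108−1)·33.35² = 107·1112.2225 = 119007.8075
2: (62−1)·21.44² = 61·459.6736 = 28040.0896
Numerator = 147047.8971; denominator = Σ(nₕ−1) = 168.
s²ₚ = 147047.8971/168 = 875.2851... → 875.29.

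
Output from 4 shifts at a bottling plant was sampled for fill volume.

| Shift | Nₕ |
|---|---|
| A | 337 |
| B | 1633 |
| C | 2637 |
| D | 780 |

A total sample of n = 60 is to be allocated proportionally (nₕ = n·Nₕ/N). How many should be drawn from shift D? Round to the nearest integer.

9

Share of shift D = 780/5387 = 0.14479.
Allocate 60 × 0.14479 = 8.688... → 9.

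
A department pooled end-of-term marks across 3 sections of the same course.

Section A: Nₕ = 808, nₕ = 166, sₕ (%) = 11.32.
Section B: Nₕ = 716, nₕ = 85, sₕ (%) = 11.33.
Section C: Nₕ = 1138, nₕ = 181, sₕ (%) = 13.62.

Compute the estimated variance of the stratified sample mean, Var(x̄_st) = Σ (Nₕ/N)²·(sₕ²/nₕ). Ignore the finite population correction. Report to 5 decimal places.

0.36768

N = 2662; Wₕ = Nₕ/N.
section A: (808/2662)²·11.32²/166 = 0.07111994
section B: (716/2662)²·11.33²/85 = 0.10925739
section C: (1138/2662)²·13.62²/181 = 0.18730271
Sum = 0.36768004 → 0.36768.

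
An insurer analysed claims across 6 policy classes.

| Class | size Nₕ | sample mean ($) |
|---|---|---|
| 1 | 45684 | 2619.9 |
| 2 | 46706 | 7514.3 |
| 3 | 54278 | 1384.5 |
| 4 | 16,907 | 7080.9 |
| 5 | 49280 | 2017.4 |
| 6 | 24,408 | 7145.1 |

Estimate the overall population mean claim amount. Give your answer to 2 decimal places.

3959.02

x̄_st = (Σ Nₕx̄ₕ) / (Σ Nₕ) = (45684·2619.9 + 46706·7514.3 + 54278·1384.5 + 16907·7080.9 + 49280·2017.4 + 24408·7145.1) / 237263
= 939330147.5 / 237263 = 3959.0250... → 3959.02.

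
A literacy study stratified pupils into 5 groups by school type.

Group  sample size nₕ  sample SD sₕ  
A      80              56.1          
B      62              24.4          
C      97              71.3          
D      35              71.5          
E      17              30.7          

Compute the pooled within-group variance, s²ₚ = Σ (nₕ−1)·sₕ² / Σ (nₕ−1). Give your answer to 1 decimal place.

3363.2

Degrees of freedom: 79 + 61 + 96 + 34 + 16 = 286.
Σ(nₕ−1)sₕ² = 79·3147.21 + 61·595.36 + 96·5083.69 + 34·5112.25 + 16·942.49 = 961877.13.
s²ₚ = 961877.13 / 286 = 3363.207... → 3363.2.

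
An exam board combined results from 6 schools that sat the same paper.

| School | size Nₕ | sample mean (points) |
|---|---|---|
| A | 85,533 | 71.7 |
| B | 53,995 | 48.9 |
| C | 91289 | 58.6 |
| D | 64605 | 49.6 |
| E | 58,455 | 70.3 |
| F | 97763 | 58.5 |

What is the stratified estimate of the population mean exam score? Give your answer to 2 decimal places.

N = 85533 + 53995 + 91289 + 64605 + 58455 + 97763 = 451640.
The stratified mean weights each stratum mean by its population share Nₕ/N.
Σ Nₕx̄ₕ = 85533·71.7 + 53995·48.9 + 91289·58.6 + 64605·49.6 + 58455·70.3 + 97763·58.5 = 6132716.1 + 2640355.5 + 5349535.4 + 3204408 + 4109386.5 + 5719135.5 = 27155537.
Divide by N: 27155537 / 451640 = 60.1265... → 60.13.

60.13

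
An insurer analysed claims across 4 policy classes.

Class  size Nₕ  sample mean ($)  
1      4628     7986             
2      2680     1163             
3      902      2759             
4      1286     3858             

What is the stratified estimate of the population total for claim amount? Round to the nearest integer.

1: 4628·7986 = 36959208
2: 2680·1163 = 3116840
3: 902·2759 = 2488618
4: 1286·3858 = 4961388
τ̂ = Σ Nₕx̄ₕ = 47526054.

47526054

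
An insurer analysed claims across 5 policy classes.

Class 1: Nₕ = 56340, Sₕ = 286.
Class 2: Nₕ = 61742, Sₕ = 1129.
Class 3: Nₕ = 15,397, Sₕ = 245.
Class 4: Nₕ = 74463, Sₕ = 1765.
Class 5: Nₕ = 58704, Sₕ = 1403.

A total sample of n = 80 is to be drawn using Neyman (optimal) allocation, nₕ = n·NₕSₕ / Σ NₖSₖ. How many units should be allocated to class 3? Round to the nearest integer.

1

1: NₕSₕ = 56340·286 = 16113240
2: NₕSₕ = 61742·1129 = 69706718
3: NₕSₕ = 15397·245 = 3772265
4: NₕSₕ = 74463·1765 = 131427195
5: NₕSₕ = 58704·1403 = 82361712
Σ NₕSₕ = 303381130.
n_3 = 80·3772265/303381130 = 0.995... → 1.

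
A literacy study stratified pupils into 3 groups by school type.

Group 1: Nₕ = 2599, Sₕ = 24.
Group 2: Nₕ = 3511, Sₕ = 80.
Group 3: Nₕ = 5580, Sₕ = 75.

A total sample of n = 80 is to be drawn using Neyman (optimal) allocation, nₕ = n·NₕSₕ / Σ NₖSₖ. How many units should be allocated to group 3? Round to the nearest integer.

1: NₕSₕ = 2599·24 = 62376
2: NₕSₕ = 3511·80 = 280880
3: NₕSₕ = 5580·75 = 418500
Σ NₕSₕ = 761756.
n_3 = 80·418500/761756 = 43.951... → 44.

44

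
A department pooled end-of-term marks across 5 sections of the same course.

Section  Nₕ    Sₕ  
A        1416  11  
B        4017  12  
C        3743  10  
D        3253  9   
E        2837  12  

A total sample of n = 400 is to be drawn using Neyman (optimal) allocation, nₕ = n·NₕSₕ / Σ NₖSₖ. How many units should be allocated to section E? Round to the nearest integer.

Σ NₕSₕ = 1416·11 + 4017·12 + 3743·10 + 3253·9 + 2837·12 = 164531.
Share for E: 34044/164531 = 0.20692.
n_E = 400 × 0.20692 = 82.766... → 83.

83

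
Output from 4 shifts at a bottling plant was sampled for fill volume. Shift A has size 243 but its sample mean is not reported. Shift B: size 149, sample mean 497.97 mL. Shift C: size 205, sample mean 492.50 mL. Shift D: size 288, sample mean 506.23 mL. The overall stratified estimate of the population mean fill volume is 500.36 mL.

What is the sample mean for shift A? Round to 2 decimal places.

N = 243 + 149 + 205 + 288 = 885.
Overall total = μ·N = 500.36·885 = 442818.6.
Subtract the known strata: 149·497.97 + 205·492.50 + 288·506.23 = 320954.27.
Remaining total for shift A: 442818.6 − 320954.27 = 121864.33.
Divide by its size: 121864.33 / 243 = 501.4993... → 501.50.

501.50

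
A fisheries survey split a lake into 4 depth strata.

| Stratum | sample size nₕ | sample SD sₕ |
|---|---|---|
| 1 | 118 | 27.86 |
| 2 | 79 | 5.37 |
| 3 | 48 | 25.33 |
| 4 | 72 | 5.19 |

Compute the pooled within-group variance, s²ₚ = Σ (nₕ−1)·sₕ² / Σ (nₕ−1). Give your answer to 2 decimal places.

399.78

Degrees of freedom: 117 + 78 + 47 + 71 = 313.
Σ(nₕ−1)sₕ² = 117·776.1796 + 78·28.8369 + 47·641.6089 + 71·26.9361 = 125130.3728.
s²ₚ = 125130.3728 / 313 = 399.7775... → 399.78.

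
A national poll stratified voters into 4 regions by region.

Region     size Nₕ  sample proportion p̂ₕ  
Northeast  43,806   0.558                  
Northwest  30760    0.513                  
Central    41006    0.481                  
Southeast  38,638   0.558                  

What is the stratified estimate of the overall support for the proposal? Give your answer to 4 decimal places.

0.5285

N = 43806 + 30760 + 41006 + 38638 = 154210.
Overall proportion = Σ (Nₕ/N)·p̂ₕ.
Σ Nₕp̂ₕ = 24443.748 + 15779.88 + 19723.886 + 21560.004 = 81507.518.
81507.518 / 154210 = 0.528549... → 0.5285.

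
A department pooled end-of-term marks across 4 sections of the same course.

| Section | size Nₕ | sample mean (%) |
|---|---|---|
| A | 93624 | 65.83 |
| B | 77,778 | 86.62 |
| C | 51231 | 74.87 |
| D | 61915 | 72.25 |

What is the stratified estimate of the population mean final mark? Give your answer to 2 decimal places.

74.54

x̄_st = (Σ Nₕx̄ₕ) / (Σ Nₕ) = (93624·65.83 + 77778·86.62 + 51231·74.87 + 61915·72.25) / 284548
= 21209422 / 284548 = 74.5372... → 74.54.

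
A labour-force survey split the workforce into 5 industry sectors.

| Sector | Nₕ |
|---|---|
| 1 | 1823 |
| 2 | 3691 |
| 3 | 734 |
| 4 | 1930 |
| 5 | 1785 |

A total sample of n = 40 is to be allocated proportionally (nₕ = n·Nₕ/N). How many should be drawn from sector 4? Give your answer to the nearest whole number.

8

N = 1823 + 3691 + 734 + 1930 + 1785 = 9963.
n_4 = 40·1930/9963 = 7.749... → 8.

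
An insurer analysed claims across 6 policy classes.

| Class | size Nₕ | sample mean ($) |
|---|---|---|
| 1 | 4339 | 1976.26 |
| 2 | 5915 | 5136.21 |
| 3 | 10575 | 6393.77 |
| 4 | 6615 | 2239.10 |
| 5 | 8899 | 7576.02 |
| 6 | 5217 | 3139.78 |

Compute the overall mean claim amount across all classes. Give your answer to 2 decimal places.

4936.97

x̄_st = (Σ Nₕx̄ₕ) / (Σ Nₕ) = (4339·1976.26 + 5915·5136.21 + 10575·6393.77 + 6615·2239.10 + 8899·7576.02 + 5217·3139.78) / 41560
= 205180672.78 / 41560 = 4936.9748... → 4936.97.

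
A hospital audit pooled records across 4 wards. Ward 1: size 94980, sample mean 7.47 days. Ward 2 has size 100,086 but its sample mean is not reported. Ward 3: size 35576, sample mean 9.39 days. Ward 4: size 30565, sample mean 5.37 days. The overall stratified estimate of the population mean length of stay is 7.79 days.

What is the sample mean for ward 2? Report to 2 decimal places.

8.26

N = 94980 + 100086 + 35576 + 30565 = 261207.
Overall total = μ·N = 7.79·261207 = 2034802.53.
Subtract the known strata: 94980·7.47 + 35576·9.39 + 30565·5.37 = 1207693.29.
Remaining total for ward 2: 2034802.53 − 1207693.29 = 827109.24.
Divide by its size: 827109.24 / 100086 = 8.2640... → 8.26.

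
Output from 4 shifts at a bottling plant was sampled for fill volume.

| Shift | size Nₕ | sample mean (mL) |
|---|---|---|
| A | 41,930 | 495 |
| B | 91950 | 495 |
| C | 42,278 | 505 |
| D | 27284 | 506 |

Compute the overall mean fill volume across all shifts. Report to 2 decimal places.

498.55

x̄_st = (Σ Nₕx̄ₕ) / (Σ Nₕ) = (41930·495 + 91950·495 + 42278·505 + 27284·506) / 203442
= 101426694 / 203442 = 498.5534... → 498.55.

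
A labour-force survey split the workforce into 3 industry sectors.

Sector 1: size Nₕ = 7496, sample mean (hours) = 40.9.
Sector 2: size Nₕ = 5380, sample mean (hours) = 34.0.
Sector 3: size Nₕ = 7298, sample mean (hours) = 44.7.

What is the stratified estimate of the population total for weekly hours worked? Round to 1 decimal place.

815727.0

Population total = Σ Nₕ·x̄ₕ (each stratum's size times its mean).
7496·40.9 + 5380·34.0 + 7298·44.7 = 306586.4 + 182920 + 326220.6 = 815727.0.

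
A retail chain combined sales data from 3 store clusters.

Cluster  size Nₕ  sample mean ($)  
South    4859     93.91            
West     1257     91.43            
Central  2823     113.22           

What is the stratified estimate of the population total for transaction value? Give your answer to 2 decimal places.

890856.26

Population total = Σ Nₕ·x̄ₕ (each stratum's size times its mean).
4859·93.91 + 1257·91.43 + 2823·113.22 = 456308.69 + 114927.51 + 319620.06 = 890856.26.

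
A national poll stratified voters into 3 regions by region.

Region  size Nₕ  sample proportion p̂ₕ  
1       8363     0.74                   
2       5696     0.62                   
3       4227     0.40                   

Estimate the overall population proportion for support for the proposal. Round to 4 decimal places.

0.6240

Wₕ = Nₕ/N with N = 18286: 0.4573, 0.3115, 0.2312.
p̂_st = 0.4573·0.74 + 0.3115·0.62 + 0.2312·0.40 ≈ 0.624026... → 0.6240.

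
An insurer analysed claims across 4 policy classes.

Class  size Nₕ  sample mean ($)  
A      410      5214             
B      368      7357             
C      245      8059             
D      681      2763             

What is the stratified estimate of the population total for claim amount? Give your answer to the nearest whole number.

A: 410·5214 = 2137740
B: 368·7357 = 2707376
C: 245·8059 = 1974455
D: 681·2763 = 1881603
τ̂ = Σ Nₕx̄ₕ = 8701174.

8701174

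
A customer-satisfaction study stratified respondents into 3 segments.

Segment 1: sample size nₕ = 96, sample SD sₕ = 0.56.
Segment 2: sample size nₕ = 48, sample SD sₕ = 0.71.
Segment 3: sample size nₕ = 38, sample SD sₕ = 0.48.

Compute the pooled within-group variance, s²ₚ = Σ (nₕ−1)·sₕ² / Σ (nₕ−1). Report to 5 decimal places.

Degrees of freedom: 95 + 47 + 37 = 179.
Σ(nₕ−1)sₕ² = 95·0.3136 + 47·0.5041 + 37·0.2304 = 62.0095.
s²ₚ = 62.0095 / 179 = 0.3464218... → 0.34642.

0.34642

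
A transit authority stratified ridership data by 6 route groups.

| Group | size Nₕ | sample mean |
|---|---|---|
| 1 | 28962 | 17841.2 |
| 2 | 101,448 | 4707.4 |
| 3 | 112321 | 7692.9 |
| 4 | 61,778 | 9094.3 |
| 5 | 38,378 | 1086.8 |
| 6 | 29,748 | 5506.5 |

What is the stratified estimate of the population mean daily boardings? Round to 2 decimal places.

7046.28

N = 372635; weights Wₕ = Nₕ/N = (0.0777, 0.2722, 0.3014, 0.1658, 0.1030, 0.0798).
x̄_st = Σ Wₕ·x̄ₕ = 0.0777·17841.2 + 0.2722·4707.4 + 0.3014·7692.9 + 0.1658·9094.3 + 0.1030·1086.8 + 0.0798·5506.5 ≈ 7046.2828...
→ 7046.28.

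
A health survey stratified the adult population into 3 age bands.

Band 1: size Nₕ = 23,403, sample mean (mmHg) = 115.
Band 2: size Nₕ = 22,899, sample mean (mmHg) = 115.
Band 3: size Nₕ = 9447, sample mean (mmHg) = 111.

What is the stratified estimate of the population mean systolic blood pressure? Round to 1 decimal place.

N = 23403 + 22899 + 9447 = 55749.
Overall mean = Σ (Nₕ/N)·x̄ₕ — weight by population share, not a simple average.
Σ Nₕx̄ₕ = 23403·115 + 22899·115 + 9447·111 = 2691345 + 2633385 + 1048617 = 6373347.
Divide by N: 6373347 / 55749 = 114.322... → 114.3.

114.3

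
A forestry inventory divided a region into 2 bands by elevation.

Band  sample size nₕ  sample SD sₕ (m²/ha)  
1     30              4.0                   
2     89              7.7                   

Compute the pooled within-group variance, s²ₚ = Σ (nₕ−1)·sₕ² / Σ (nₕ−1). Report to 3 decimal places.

48.560

Degrees of freedom: 29 + 88 = 117.
Σ(nₕ−1)sₕ² = 29·16 + 88·59.29 = 5681.52.
s²ₚ = 5681.52 / 117 = 48.56 → 48.560.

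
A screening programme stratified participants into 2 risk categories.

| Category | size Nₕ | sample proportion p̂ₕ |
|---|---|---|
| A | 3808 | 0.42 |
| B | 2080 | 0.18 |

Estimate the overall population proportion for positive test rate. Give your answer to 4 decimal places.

0.3352

N = 3808 + 2080 = 5888.
Overall proportion = Σ (Nₕ/N)·p̂ₕ.
Σ Nₕp̂ₕ = 1599.36 + 374.4 = 1973.76.
1973.76 / 5888 = 0.335217... → 0.3352.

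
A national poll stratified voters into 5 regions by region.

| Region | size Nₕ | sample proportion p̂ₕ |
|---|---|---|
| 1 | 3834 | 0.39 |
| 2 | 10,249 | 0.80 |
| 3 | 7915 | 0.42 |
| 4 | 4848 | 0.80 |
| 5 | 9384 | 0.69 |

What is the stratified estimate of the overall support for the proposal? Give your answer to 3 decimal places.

0.645

N = 3834 + 10249 + 7915 + 4848 + 9384 = 36230.
Overall proportion = Σ (Nₕ/N)·p̂ₕ.
Σ Nₕp̂ₕ = 1495.26 + 8199.2 + 3324.3 + 3878.4 + 6474.96 = 23372.12.
23372.12 / 36230 = 0.64510... → 0.645.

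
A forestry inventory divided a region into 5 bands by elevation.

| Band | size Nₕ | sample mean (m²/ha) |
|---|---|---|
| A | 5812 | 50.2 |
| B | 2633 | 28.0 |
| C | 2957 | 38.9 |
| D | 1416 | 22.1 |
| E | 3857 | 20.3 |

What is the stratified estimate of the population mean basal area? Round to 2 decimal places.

35.39

N = 16675; weights Wₕ = Nₕ/N = (0.3485, 0.1579, 0.1773, 0.0849, 0.2313).
x̄_st = Σ Wₕ·x̄ₕ = 0.3485·50.2 + 0.1579·28.0 + 0.1773·38.9 + 0.0849·22.1 + 0.2313·20.3 ≈ 35.3886...
→ 35.39.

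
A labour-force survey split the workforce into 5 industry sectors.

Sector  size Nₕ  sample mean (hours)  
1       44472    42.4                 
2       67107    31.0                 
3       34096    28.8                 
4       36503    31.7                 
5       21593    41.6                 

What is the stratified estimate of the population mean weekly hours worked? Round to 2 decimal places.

N = 203771; weights Wₕ = Nₕ/N = (0.2182, 0.3293, 0.1673, 0.1791, 0.1060).
x̄_st = Σ Wₕ·x̄ₕ = 0.2182·42.4 + 0.3293·31.0 + 0.1673·28.8 + 0.1791·31.7 + 0.1060·41.6 ≈ 34.3685...
→ 34.37.

34.37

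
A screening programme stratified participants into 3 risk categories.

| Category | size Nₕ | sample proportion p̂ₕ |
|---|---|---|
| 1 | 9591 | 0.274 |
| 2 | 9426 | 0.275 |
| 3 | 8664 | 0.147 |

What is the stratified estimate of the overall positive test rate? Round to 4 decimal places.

0.2346

Wₕ = Nₕ/N with N = 27681: 0.3465, 0.3405, 0.3130.
p̂_st = 0.3465·0.274 + 0.3405·0.275 + 0.3130·0.147 ≈ 0.234590... → 0.2346.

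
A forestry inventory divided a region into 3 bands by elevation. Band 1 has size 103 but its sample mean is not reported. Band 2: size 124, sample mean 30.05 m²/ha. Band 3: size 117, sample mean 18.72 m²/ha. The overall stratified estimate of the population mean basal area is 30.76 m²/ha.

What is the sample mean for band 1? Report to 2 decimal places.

45.29

N = 103 + 124 + 117 = 344.
Overall total = μ·N = 30.76·344 = 10581.44.
Subtract the known strata: 124·30.05 + 117·18.72 = 5916.44.
Remaining total for band 1: 10581.44 − 5916.44 = 4665.
Divide by its size: 4665 / 103 = 45.2913... → 45.29.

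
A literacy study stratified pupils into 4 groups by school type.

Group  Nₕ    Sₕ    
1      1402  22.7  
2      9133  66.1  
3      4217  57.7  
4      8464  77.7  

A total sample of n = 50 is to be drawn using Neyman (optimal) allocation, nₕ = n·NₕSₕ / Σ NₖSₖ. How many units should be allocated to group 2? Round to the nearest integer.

Σ NₕSₕ = 1402·22.7 + 9133·66.1 + 4217·57.7 + 8464·77.7 = 1536490.4.
Share for 2: 603691.3/1536490.4 = 0.39290.
n_2 = 50 × 0.39290 = 19.645... → 20.

20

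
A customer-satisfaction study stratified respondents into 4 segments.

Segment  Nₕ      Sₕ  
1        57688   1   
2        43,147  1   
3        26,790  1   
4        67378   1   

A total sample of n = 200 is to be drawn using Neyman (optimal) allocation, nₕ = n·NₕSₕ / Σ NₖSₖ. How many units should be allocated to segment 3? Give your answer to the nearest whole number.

1: NₕSₕ = 57688·1 = 57688
2: NₕSₕ = 43147·1 = 43147
3: NₕSₕ = 26790·1 = 26790
4: NₕSₕ = 67378·1 = 67378
Σ NₕSₕ = 195003.
n_3 = 200·26790/195003 = 27.477... → 27.

27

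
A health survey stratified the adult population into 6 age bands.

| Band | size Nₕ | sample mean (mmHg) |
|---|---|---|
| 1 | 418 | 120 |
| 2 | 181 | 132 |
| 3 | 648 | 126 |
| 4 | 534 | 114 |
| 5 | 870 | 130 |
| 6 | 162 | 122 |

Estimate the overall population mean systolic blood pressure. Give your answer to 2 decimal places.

N = 418 + 181 + 648 + 534 + 870 + 162 = 2813.
Overall mean = Σ (Nₕ/N)·x̄ₕ — weight by population share, not a simple average.
Σ Nₕx̄ₕ = 418·120 + 181·132 + 648·126 + 534·114 + 870·130 + 162·122 = 50160 + 23892 + 81648 + 60876 + 113100 + 19764 = 349440.
Divide by N: 349440 / 2813 = 124.2232... → 124.22.

124.22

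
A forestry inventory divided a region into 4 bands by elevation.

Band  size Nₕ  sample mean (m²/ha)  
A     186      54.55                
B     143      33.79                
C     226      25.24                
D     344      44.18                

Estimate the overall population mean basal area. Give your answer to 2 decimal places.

39.91

N = 186 + 143 + 226 + 344 = 899.
Overall mean = Σ (Nₕ/N)·x̄ₕ — weight by population share, not a simple average.
Σ Nₕx̄ₕ = 186·54.55 + 143·33.79 + 226·25.24 + 344·44.18 = 10146.3 + 4831.97 + 5704.24 + 15197.92 = 35880.43.
Divide by N: 35880.43 / 899 = 39.9115... → 39.91.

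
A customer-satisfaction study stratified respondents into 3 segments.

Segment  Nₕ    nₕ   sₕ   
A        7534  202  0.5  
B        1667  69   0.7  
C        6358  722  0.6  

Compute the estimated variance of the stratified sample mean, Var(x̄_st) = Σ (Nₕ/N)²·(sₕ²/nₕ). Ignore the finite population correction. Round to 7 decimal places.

N = 15559; Wₕ = Nₕ/N.
segment A: (7534/15559)²·0.5²/202 = 0.0002901860
segment B: (1667/15559)²·0.7²/69 = 0.0000815182
segment C: (6358/15559)²·0.6²/722 = 0.0000832613
Sum = 0.0004549655 → 0.0004550.

0.0004550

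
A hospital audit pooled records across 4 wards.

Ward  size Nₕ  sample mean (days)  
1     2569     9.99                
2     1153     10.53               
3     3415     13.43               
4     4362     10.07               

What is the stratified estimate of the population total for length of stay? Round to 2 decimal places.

127594.19

Estimate total by summing Nₕ·x̄ₕ over strata.
2569·9.99 + 1153·10.53 + 3415·13.43 + 4362·10.07 = 25664.31 + 12141.09 + 45863.45 + 43925.34 = 127594.19.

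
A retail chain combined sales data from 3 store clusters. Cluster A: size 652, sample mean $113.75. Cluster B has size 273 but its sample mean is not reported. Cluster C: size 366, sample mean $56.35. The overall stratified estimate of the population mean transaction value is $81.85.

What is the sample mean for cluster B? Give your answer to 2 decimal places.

39.85

Σ Nₕx̄ₕ = N·μ, so 273·x̄_B = 1291·81.85 − (652·113.75 + 366·56.35).
= 105668.35 − 94789.1 = 10879.25.
x̄_B = 10879.25 / 273 = 39.8507... → 39.85.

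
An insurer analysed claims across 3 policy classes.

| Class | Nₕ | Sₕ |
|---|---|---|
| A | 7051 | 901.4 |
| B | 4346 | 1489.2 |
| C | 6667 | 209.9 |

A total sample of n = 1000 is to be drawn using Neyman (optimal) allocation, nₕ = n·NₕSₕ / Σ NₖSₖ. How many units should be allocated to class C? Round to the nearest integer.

98

Σ NₕSₕ = 7051·901.4 + 4346·1489.2 + 6667·209.9 = 14227237.9.
Share for C: 1399403.3/14227237.9 = 0.09836.
n_C = 1000 × 0.09836 = 98.361... → 98.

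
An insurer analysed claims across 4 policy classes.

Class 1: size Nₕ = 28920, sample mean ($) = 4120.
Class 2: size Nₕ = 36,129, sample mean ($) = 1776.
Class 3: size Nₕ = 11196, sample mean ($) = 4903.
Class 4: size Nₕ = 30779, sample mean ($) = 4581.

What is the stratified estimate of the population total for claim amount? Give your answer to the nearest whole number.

Population total = Σ Nₕ·x̄ₕ (each stratum's size times its mean).
28920·4120 + 36129·1776 + 11196·4903 + 30779·4581 = 119150400 + 64165104 + 54893988 + 140998599 = 379208091.

379208091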